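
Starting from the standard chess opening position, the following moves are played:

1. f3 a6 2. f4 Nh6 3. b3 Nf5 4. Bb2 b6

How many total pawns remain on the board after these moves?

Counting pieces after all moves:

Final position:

  a b c d e f g h
  ─────────────────
8│♜ ♞ ♝ ♛ ♚ ♝ · ♜│8
7│· · ♟ ♟ ♟ ♟ ♟ ♟│7
6│♟ ♟ · · · · · ·│6
5│· · · · · ♞ · ·│5
4│· · · · · ♙ · ·│4
3│· ♙ · · · · · ·│3
2│♙ ♗ ♙ ♙ ♙ · ♙ ♙│2
1│♖ ♘ · ♕ ♔ ♗ ♘ ♖│1
  ─────────────────
  a b c d e f g h


16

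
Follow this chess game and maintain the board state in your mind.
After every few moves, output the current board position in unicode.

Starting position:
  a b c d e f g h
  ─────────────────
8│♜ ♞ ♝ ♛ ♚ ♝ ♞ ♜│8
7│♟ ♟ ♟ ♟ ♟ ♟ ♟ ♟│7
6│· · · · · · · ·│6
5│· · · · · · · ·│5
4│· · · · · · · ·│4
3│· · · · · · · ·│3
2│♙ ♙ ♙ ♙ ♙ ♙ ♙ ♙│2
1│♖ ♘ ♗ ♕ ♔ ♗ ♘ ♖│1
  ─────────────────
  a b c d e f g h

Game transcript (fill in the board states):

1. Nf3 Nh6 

  a b c d e f g h
  ─────────────────
8│♜ ♞ ♝ ♛ ♚ ♝ · ♜│8
7│♟ ♟ ♟ ♟ ♟ ♟ ♟ ♟│7
6│· · · · · · · ♞│6
5│· · · · · · · ·│5
4│· · · · · · · ·│4
3│· · · · · ♘ · ·│3
2│♙ ♙ ♙ ♙ ♙ ♙ ♙ ♙│2
1│♖ ♘ ♗ ♕ ♔ ♗ · ♖│1
  ─────────────────
  a b c d e f g h

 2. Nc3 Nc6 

  a b c d e f g h
  ─────────────────
8│♜ · ♝ ♛ ♚ ♝ · ♜│8
7│♟ ♟ ♟ ♟ ♟ ♟ ♟ ♟│7
6│· · ♞ · · · · ♞│6
5│· · · · · · · ·│5
4│· · · · · · · ·│4
3│· · ♘ · · ♘ · ·│3
2│♙ ♙ ♙ ♙ ♙ ♙ ♙ ♙│2
1│♖ · ♗ ♕ ♔ ♗ · ♖│1
  ─────────────────
  a b c d e f g h

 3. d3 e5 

  a b c d e f g h
  ─────────────────
8│♜ · ♝ ♛ ♚ ♝ · ♜│8
7│♟ ♟ ♟ ♟ · ♟ ♟ ♟│7
6│· · ♞ · · · · ♞│6
5│· · · · ♟ · · ·│5
4│· · · · · · · ·│4
3│· · ♘ ♙ · ♘ · ·│3
2│♙ ♙ ♙ · ♙ ♙ ♙ ♙│2
1│♖ · ♗ ♕ ♔ ♗ · ♖│1
  ─────────────────
  a b c d e f g h

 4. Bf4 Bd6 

  a b c d e f g h
  ─────────────────
8│♜ · ♝ ♛ ♚ · · ♜│8
7│♟ ♟ ♟ ♟ · ♟ ♟ ♟│7
6│· · ♞ ♝ · · · ♞│6
5│· · · · ♟ · · ·│5
4│· · · · · ♗ · ·│4
3│· · ♘ ♙ · ♘ · ·│3
2│♙ ♙ ♙ · ♙ ♙ ♙ ♙│2
1│♖ · · ♕ ♔ ♗ · ♖│1
  ─────────────────
  a b c d e f g h



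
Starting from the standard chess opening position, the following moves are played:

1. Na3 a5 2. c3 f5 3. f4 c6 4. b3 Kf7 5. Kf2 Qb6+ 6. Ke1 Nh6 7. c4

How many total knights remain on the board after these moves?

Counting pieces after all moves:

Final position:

  a b c d e f g h
  ─────────────────
8│♜ ♞ ♝ · · ♝ · ♜│8
7│· ♟ · ♟ ♟ ♚ ♟ ♟│7
6│· ♛ ♟ · · · · ♞│6
5│♟ · · · · ♟ · ·│5
4│· · ♙ · · ♙ · ·│4
3│♘ ♙ · · · · · ·│3
2│♙ · · ♙ ♙ · ♙ ♙│2
1│♖ · ♗ ♕ ♔ ♗ ♘ ♖│1
  ─────────────────
  a b c d e f g h


4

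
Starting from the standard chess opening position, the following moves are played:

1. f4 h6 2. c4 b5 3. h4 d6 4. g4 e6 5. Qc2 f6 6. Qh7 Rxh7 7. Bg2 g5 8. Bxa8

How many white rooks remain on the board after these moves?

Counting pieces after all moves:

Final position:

  a b c d e f g h
  ─────────────────
8│♗ ♞ ♝ ♛ ♚ ♝ ♞ ·│8
7│♟ · ♟ · · · · ♜│7
6│· · · ♟ ♟ ♟ · ♟│6
5│· ♟ · · · · ♟ ·│5
4│· · ♙ · · ♙ ♙ ♙│4
3│· · · · · · · ·│3
2│♙ ♙ · ♙ ♙ · · ·│2
1│♖ ♘ ♗ · ♔ · ♘ ♖│1
  ─────────────────
  a b c d e f g h


2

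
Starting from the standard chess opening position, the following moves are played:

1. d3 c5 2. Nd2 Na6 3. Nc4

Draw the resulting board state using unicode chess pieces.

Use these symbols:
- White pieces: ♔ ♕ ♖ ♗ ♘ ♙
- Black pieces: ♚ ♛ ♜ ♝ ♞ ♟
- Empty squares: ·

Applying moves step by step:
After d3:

♜ ♞ ♝ ♛ ♚ ♝ ♞ ♜
♟ ♟ ♟ ♟ ♟ ♟ ♟ ♟
· · · · · · · ·
· · · · · · · ·
· · · · · · · ·
· · · ♙ · · · ·
♙ ♙ ♙ · ♙ ♙ ♙ ♙
♖ ♘ ♗ ♕ ♔ ♗ ♘ ♖


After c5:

♜ ♞ ♝ ♛ ♚ ♝ ♞ ♜
♟ ♟ · ♟ ♟ ♟ ♟ ♟
· · · · · · · ·
· · ♟ · · · · ·
· · · · · · · ·
· · · ♙ · · · ·
♙ ♙ ♙ · ♙ ♙ ♙ ♙
♖ ♘ ♗ ♕ ♔ ♗ ♘ ♖


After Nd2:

♜ ♞ ♝ ♛ ♚ ♝ ♞ ♜
♟ ♟ · ♟ ♟ ♟ ♟ ♟
· · · · · · · ·
· · ♟ · · · · ·
· · · · · · · ·
· · · ♙ · · · ·
♙ ♙ ♙ ♘ ♙ ♙ ♙ ♙
♖ · ♗ ♕ ♔ ♗ ♘ ♖


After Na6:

♜ · ♝ ♛ ♚ ♝ ♞ ♜
♟ ♟ · ♟ ♟ ♟ ♟ ♟
♞ · · · · · · ·
· · ♟ · · · · ·
· · · · · · · ·
· · · ♙ · · · ·
♙ ♙ ♙ ♘ ♙ ♙ ♙ ♙
♖ · ♗ ♕ ♔ ♗ ♘ ♖


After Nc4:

♜ · ♝ ♛ ♚ ♝ ♞ ♜
♟ ♟ · ♟ ♟ ♟ ♟ ♟
♞ · · · · · · ·
· · ♟ · · · · ·
· · ♘ · · · · ·
· · · ♙ · · · ·
♙ ♙ ♙ · ♙ ♙ ♙ ♙
♖ · ♗ ♕ ♔ ♗ ♘ ♖



  a b c d e f g h
  ─────────────────
8│♜ · ♝ ♛ ♚ ♝ ♞ ♜│8
7│♟ ♟ · ♟ ♟ ♟ ♟ ♟│7
6│♞ · · · · · · ·│6
5│· · ♟ · · · · ·│5
4│· · ♘ · · · · ·│4
3│· · · ♙ · · · ·│3
2│♙ ♙ ♙ · ♙ ♙ ♙ ♙│2
1│♖ · ♗ ♕ ♔ ♗ ♘ ♖│1
  ─────────────────
  a b c d e f g h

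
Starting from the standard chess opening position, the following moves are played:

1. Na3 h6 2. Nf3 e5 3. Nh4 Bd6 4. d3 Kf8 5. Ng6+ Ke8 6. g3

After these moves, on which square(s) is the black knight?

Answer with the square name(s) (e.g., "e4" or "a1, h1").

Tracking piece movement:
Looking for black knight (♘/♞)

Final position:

  a b c d e f g h
  ─────────────────
8│♜ ♞ ♝ ♛ ♚ · ♞ ♜│8
7│♟ ♟ ♟ ♟ · ♟ ♟ ·│7
6│· · · ♝ · · ♘ ♟│6
5│· · · · ♟ · · ·│5
4│· · · · · · · ·│4
3│♘ · · ♙ · · ♙ ·│3
2│♙ ♙ ♙ · ♙ ♙ · ♙│2
1│♖ · ♗ ♕ ♔ ♗ · ♖│1
  ─────────────────
  a b c d e f g h


b8, g8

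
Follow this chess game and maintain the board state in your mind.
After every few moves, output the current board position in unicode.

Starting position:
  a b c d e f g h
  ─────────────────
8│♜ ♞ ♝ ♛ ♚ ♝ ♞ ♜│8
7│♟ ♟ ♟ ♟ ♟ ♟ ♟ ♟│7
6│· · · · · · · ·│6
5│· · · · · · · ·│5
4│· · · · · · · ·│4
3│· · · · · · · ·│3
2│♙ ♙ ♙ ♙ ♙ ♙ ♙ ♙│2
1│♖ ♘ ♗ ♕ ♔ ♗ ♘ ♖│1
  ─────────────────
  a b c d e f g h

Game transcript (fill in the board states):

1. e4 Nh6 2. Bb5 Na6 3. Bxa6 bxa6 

  a b c d e f g h
  ─────────────────
8│♜ · ♝ ♛ ♚ ♝ · ♜│8
7│♟ · ♟ ♟ ♟ ♟ ♟ ♟│7
6│♟ · · · · · · ♞│6
5│· · · · · · · ·│5
4│· · · · ♙ · · ·│4
3│· · · · · · · ·│3
2│♙ ♙ ♙ ♙ · ♙ ♙ ♙│2
1│♖ ♘ ♗ ♕ ♔ · ♘ ♖│1
  ─────────────────
  a b c d e f g h

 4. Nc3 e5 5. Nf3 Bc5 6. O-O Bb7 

  a b c d e f g h
  ─────────────────
8│♜ · · ♛ ♚ · · ♜│8
7│♟ ♝ ♟ ♟ · ♟ ♟ ♟│7
6│♟ · · · · · · ♞│6
5│· · ♝ · ♟ · · ·│5
4│· · · · ♙ · · ·│4
3│· · ♘ · · ♘ · ·│3
2│♙ ♙ ♙ ♙ · ♙ ♙ ♙│2
1│♖ · ♗ ♕ · ♖ ♔ ·│1
  ─────────────────
  a b c d e f g h

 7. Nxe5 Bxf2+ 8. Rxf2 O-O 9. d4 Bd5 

  a b c d e f g h
  ─────────────────
8│♜ · · ♛ · ♜ ♚ ·│8
7│♟ · ♟ ♟ · ♟ ♟ ♟│7
6│♟ · · · · · · ♞│6
5│· · · ♝ ♘ · · ·│5
4│· · · ♙ ♙ · · ·│4
3│· · ♘ · · · · ·│3
2│♙ ♙ ♙ · · ♖ ♙ ♙│2
1│♖ · ♗ ♕ · · ♔ ·│1
  ─────────────────
  a b c d e f g h

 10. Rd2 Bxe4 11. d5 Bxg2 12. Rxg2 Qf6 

  a b c d e f g h
  ─────────────────
8│♜ · · · · ♜ ♚ ·│8
7│♟ · ♟ ♟ · ♟ ♟ ♟│7
6│♟ · · · · ♛ · ♞│6
5│· · · ♙ ♘ · · ·│5
4│· · · · · · · ·│4
3│· · ♘ · · · · ·│3
2│♙ ♙ ♙ · · · ♖ ♙│2
1│♖ · ♗ ♕ · · ♔ ·│1
  ─────────────────
  a b c d e f g h



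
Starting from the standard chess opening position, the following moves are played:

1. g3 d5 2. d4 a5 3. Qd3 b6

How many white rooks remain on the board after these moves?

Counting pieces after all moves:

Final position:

  a b c d e f g h
  ─────────────────
8│♜ ♞ ♝ ♛ ♚ ♝ ♞ ♜│8
7│· · ♟ · ♟ ♟ ♟ ♟│7
6│· ♟ · · · · · ·│6
5│♟ · · ♟ · · · ·│5
4│· · · ♙ · · · ·│4
3│· · · ♕ · · ♙ ·│3
2│♙ ♙ ♙ · ♙ ♙ · ♙│2
1│♖ ♘ ♗ · ♔ ♗ ♘ ♖│1
  ─────────────────
  a b c d e f g h


2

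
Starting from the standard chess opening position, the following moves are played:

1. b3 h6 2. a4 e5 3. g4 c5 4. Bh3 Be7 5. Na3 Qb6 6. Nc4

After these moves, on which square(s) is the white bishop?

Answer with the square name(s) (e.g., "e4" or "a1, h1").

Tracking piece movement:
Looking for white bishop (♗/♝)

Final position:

  a b c d e f g h
  ─────────────────
8│♜ ♞ ♝ · ♚ · ♞ ♜│8
7│♟ ♟ · ♟ ♝ ♟ ♟ ·│7
6│· ♛ · · · · · ♟│6
5│· · ♟ · ♟ · · ·│5
4│♙ · ♘ · · · ♙ ·│4
3│· ♙ · · · · · ♗│3
2│· · ♙ ♙ ♙ ♙ · ♙│2
1│♖ · ♗ ♕ ♔ · ♘ ♖│1
  ─────────────────
  a b c d e f g h


c1, h3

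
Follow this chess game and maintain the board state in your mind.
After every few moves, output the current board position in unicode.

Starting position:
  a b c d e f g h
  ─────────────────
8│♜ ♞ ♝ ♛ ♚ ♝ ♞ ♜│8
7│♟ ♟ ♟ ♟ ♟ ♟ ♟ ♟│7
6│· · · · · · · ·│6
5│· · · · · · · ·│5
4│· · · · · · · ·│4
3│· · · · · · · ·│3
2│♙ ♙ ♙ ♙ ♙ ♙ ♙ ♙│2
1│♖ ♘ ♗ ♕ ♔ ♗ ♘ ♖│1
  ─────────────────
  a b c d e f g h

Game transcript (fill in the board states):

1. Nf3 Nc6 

  a b c d e f g h
  ─────────────────
8│♜ · ♝ ♛ ♚ ♝ ♞ ♜│8
7│♟ ♟ ♟ ♟ ♟ ♟ ♟ ♟│7
6│· · ♞ · · · · ·│6
5│· · · · · · · ·│5
4│· · · · · · · ·│4
3│· · · · · ♘ · ·│3
2│♙ ♙ ♙ ♙ ♙ ♙ ♙ ♙│2
1│♖ ♘ ♗ ♕ ♔ ♗ · ♖│1
  ─────────────────
  a b c d e f g h

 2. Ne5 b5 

  a b c d e f g h
  ─────────────────
8│♜ · ♝ ♛ ♚ ♝ ♞ ♜│8
7│♟ · ♟ ♟ ♟ ♟ ♟ ♟│7
6│· · ♞ · · · · ·│6
5│· ♟ · · ♘ · · ·│5
4│· · · · · · · ·│4
3│· · · · · · · ·│3
2│♙ ♙ ♙ ♙ ♙ ♙ ♙ ♙│2
1│♖ ♘ ♗ ♕ ♔ ♗ · ♖│1
  ─────────────────
  a b c d e f g h

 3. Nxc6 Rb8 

  a b c d e f g h
  ─────────────────
8│· ♜ ♝ ♛ ♚ ♝ ♞ ♜│8
7│♟ · ♟ ♟ ♟ ♟ ♟ ♟│7
6│· · ♘ · · · · ·│6
5│· ♟ · · · · · ·│5
4│· · · · · · · ·│4
3│· · · · · · · ·│3
2│♙ ♙ ♙ ♙ ♙ ♙ ♙ ♙│2
1│♖ ♘ ♗ ♕ ♔ ♗ · ♖│1
  ─────────────────
  a b c d e f g h

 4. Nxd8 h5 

  a b c d e f g h
  ─────────────────
8│· ♜ ♝ ♘ ♚ ♝ ♞ ♜│8
7│♟ · ♟ ♟ ♟ ♟ ♟ ·│7
6│· · · · · · · ·│6
5│· ♟ · · · · · ♟│5
4│· · · · · · · ·│4
3│· · · · · · · ·│3
2│♙ ♙ ♙ ♙ ♙ ♙ ♙ ♙│2
1│♖ ♘ ♗ ♕ ♔ ♗ · ♖│1
  ─────────────────
  a b c d e f g h

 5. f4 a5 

  a b c d e f g h
  ─────────────────
8│· ♜ ♝ ♘ ♚ ♝ ♞ ♜│8
7│· · ♟ ♟ ♟ ♟ ♟ ·│7
6│· · · · · · · ·│6
5│♟ ♟ · · · · · ♟│5
4│· · · · · ♙ · ·│4
3│· · · · · · · ·│3
2│♙ ♙ ♙ ♙ ♙ · ♙ ♙│2
1│♖ ♘ ♗ ♕ ♔ ♗ · ♖│1
  ─────────────────
  a b c d e f g h



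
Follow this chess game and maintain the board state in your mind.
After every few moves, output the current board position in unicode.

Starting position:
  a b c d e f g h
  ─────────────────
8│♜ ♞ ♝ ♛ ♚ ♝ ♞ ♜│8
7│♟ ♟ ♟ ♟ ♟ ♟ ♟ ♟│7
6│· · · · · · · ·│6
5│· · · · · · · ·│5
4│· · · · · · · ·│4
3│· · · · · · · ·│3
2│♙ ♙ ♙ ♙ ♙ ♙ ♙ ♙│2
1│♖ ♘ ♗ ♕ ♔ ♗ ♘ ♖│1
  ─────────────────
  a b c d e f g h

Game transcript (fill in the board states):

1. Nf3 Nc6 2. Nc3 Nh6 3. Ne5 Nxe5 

  a b c d e f g h
  ─────────────────
8│♜ · ♝ ♛ ♚ ♝ · ♜│8
7│♟ ♟ ♟ ♟ ♟ ♟ ♟ ♟│7
6│· · · · · · · ♞│6
5│· · · · ♞ · · ·│5
4│· · · · · · · ·│4
3│· · ♘ · · · · ·│3
2│♙ ♙ ♙ ♙ ♙ ♙ ♙ ♙│2
1│♖ · ♗ ♕ ♔ ♗ · ♖│1
  ─────────────────
  a b c d e f g h

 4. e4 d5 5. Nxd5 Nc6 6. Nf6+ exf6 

  a b c d e f g h
  ─────────────────
8│♜ · ♝ ♛ ♚ ♝ · ♜│8
7│♟ ♟ ♟ · · ♟ ♟ ♟│7
6│· · ♞ · · ♟ · ♞│6
5│· · · · · · · ·│5
4│· · · · ♙ · · ·│4
3│· · · · · · · ·│3
2│♙ ♙ ♙ ♙ · ♙ ♙ ♙│2
1│♖ · ♗ ♕ ♔ ♗ · ♖│1
  ─────────────────
  a b c d e f g h

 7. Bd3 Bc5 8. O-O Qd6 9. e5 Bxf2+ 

  a b c d e f g h
  ─────────────────
8│♜ · ♝ · ♚ · · ♜│8
7│♟ ♟ ♟ · · ♟ ♟ ♟│7
6│· · ♞ ♛ · ♟ · ♞│6
5│· · · · ♙ · · ·│5
4│· · · · · · · ·│4
3│· · · ♗ · · · ·│3
2│♙ ♙ ♙ ♙ · ♝ ♙ ♙│2
1│♖ · ♗ ♕ · ♖ ♔ ·│1
  ─────────────────
  a b c d e f g h

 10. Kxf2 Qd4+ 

  a b c d e f g h
  ─────────────────
8│♜ · ♝ · ♚ · · ♜│8
7│♟ ♟ ♟ · · ♟ ♟ ♟│7
6│· · ♞ · · ♟ · ♞│6
5│· · · · ♙ · · ·│5
4│· · · ♛ · · · ·│4
3│· · · ♗ · · · ·│3
2│♙ ♙ ♙ ♙ · ♔ ♙ ♙│2
1│♖ · ♗ ♕ · ♖ · ·│1
  ─────────────────
  a b c d e f g h


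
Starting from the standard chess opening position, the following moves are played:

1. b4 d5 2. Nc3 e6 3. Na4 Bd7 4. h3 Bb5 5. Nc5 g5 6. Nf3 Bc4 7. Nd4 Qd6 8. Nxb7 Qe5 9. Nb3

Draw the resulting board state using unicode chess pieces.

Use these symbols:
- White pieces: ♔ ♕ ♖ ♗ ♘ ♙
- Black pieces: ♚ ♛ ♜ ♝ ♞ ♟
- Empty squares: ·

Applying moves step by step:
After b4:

♜ ♞ ♝ ♛ ♚ ♝ ♞ ♜
♟ ♟ ♟ ♟ ♟ ♟ ♟ ♟
· · · · · · · ·
· · · · · · · ·
· ♙ · · · · · ·
· · · · · · · ·
♙ · ♙ ♙ ♙ ♙ ♙ ♙
♖ ♘ ♗ ♕ ♔ ♗ ♘ ♖


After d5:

♜ ♞ ♝ ♛ ♚ ♝ ♞ ♜
♟ ♟ ♟ · ♟ ♟ ♟ ♟
· · · · · · · ·
· · · ♟ · · · ·
· ♙ · · · · · ·
· · · · · · · ·
♙ · ♙ ♙ ♙ ♙ ♙ ♙
♖ ♘ ♗ ♕ ♔ ♗ ♘ ♖


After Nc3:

♜ ♞ ♝ ♛ ♚ ♝ ♞ ♜
♟ ♟ ♟ · ♟ ♟ ♟ ♟
· · · · · · · ·
· · · ♟ · · · ·
· ♙ · · · · · ·
· · ♘ · · · · ·
♙ · ♙ ♙ ♙ ♙ ♙ ♙
♖ · ♗ ♕ ♔ ♗ ♘ ♖


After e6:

♜ ♞ ♝ ♛ ♚ ♝ ♞ ♜
♟ ♟ ♟ · · ♟ ♟ ♟
· · · · ♟ · · ·
· · · ♟ · · · ·
· ♙ · · · · · ·
· · ♘ · · · · ·
♙ · ♙ ♙ ♙ ♙ ♙ ♙
♖ · ♗ ♕ ♔ ♗ ♘ ♖


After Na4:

♜ ♞ ♝ ♛ ♚ ♝ ♞ ♜
♟ ♟ ♟ · · ♟ ♟ ♟
· · · · ♟ · · ·
· · · ♟ · · · ·
♘ ♙ · · · · · ·
· · · · · · · ·
♙ · ♙ ♙ ♙ ♙ ♙ ♙
♖ · ♗ ♕ ♔ ♗ ♘ ♖


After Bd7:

♜ ♞ · ♛ ♚ ♝ ♞ ♜
♟ ♟ ♟ ♝ · ♟ ♟ ♟
· · · · ♟ · · ·
· · · ♟ · · · ·
♘ ♙ · · · · · ·
· · · · · · · ·
♙ · ♙ ♙ ♙ ♙ ♙ ♙
♖ · ♗ ♕ ♔ ♗ ♘ ♖


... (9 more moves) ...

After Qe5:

♜ ♞ · · ♚ ♝ ♞ ♜
♟ ♘ ♟ · · ♟ · ♟
· · · · ♟ · · ·
· · · ♟ ♛ · ♟ ·
· ♙ ♝ ♘ · · · ·
· · · · · · · ♙
♙ · ♙ ♙ ♙ ♙ ♙ ·
♖ · ♗ ♕ ♔ ♗ · ♖


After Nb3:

♜ ♞ · · ♚ ♝ ♞ ♜
♟ ♘ ♟ · · ♟ · ♟
· · · · ♟ · · ·
· · · ♟ ♛ · ♟ ·
· ♙ ♝ · · · · ·
· ♘ · · · · · ♙
♙ · ♙ ♙ ♙ ♙ ♙ ·
♖ · ♗ ♕ ♔ ♗ · ♖



  a b c d e f g h
  ─────────────────
8│♜ ♞ · · ♚ ♝ ♞ ♜│8
7│♟ ♘ ♟ · · ♟ · ♟│7
6│· · · · ♟ · · ·│6
5│· · · ♟ ♛ · ♟ ·│5
4│· ♙ ♝ · · · · ·│4
3│· ♘ · · · · · ♙│3
2│♙ · ♙ ♙ ♙ ♙ ♙ ·│2
1│♖ · ♗ ♕ ♔ ♗ · ♖│1
  ─────────────────
  a b c d e f g h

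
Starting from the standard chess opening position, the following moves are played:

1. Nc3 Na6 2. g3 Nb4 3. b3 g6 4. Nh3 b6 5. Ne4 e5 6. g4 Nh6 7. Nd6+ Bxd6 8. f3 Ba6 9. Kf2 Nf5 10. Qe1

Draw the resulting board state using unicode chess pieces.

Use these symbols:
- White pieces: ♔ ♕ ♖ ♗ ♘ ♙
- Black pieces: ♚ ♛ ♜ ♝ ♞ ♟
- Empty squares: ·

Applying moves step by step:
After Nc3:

♜ ♞ ♝ ♛ ♚ ♝ ♞ ♜
♟ ♟ ♟ ♟ ♟ ♟ ♟ ♟
· · · · · · · ·
· · · · · · · ·
· · · · · · · ·
· · ♘ · · · · ·
♙ ♙ ♙ ♙ ♙ ♙ ♙ ♙
♖ · ♗ ♕ ♔ ♗ ♘ ♖


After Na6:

♜ · ♝ ♛ ♚ ♝ ♞ ♜
♟ ♟ ♟ ♟ ♟ ♟ ♟ ♟
♞ · · · · · · ·
· · · · · · · ·
· · · · · · · ·
· · ♘ · · · · ·
♙ ♙ ♙ ♙ ♙ ♙ ♙ ♙
♖ · ♗ ♕ ♔ ♗ ♘ ♖


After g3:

♜ · ♝ ♛ ♚ ♝ ♞ ♜
♟ ♟ ♟ ♟ ♟ ♟ ♟ ♟
♞ · · · · · · ·
· · · · · · · ·
· · · · · · · ·
· · ♘ · · · ♙ ·
♙ ♙ ♙ ♙ ♙ ♙ · ♙
♖ · ♗ ♕ ♔ ♗ ♘ ♖


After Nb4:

♜ · ♝ ♛ ♚ ♝ ♞ ♜
♟ ♟ ♟ ♟ ♟ ♟ ♟ ♟
· · · · · · · ·
· · · · · · · ·
· ♞ · · · · · ·
· · ♘ · · · ♙ ·
♙ ♙ ♙ ♙ ♙ ♙ · ♙
♖ · ♗ ♕ ♔ ♗ ♘ ♖


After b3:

♜ · ♝ ♛ ♚ ♝ ♞ ♜
♟ ♟ ♟ ♟ ♟ ♟ ♟ ♟
· · · · · · · ·
· · · · · · · ·
· ♞ · · · · · ·
· ♙ ♘ · · · ♙ ·
♙ · ♙ ♙ ♙ ♙ · ♙
♖ · ♗ ♕ ♔ ♗ ♘ ♖


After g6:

♜ · ♝ ♛ ♚ ♝ ♞ ♜
♟ ♟ ♟ ♟ ♟ ♟ · ♟
· · · · · · ♟ ·
· · · · · · · ·
· ♞ · · · · · ·
· ♙ ♘ · · · ♙ ·
♙ · ♙ ♙ ♙ ♙ · ♙
♖ · ♗ ♕ ♔ ♗ ♘ ♖


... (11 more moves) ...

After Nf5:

♜ · · ♛ ♚ · · ♜
♟ · ♟ ♟ · ♟ · ♟
♝ ♟ · ♝ · · ♟ ·
· · · · ♟ ♞ · ·
· ♞ · · · · ♙ ·
· ♙ · · · ♙ · ♘
♙ · ♙ ♙ ♙ ♔ · ♙
♖ · ♗ ♕ · ♗ · ♖


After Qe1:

♜ · · ♛ ♚ · · ♜
♟ · ♟ ♟ · ♟ · ♟
♝ ♟ · ♝ · · ♟ ·
· · · · ♟ ♞ · ·
· ♞ · · · · ♙ ·
· ♙ · · · ♙ · ♘
♙ · ♙ ♙ ♙ ♔ · ♙
♖ · ♗ · ♕ ♗ · ♖



  a b c d e f g h
  ─────────────────
8│♜ · · ♛ ♚ · · ♜│8
7│♟ · ♟ ♟ · ♟ · ♟│7
6│♝ ♟ · ♝ · · ♟ ·│6
5│· · · · ♟ ♞ · ·│5
4│· ♞ · · · · ♙ ·│4
3│· ♙ · · · ♙ · ♘│3
2│♙ · ♙ ♙ ♙ ♔ · ♙│2
1│♖ · ♗ · ♕ ♗ · ♖│1
  ─────────────────
  a b c d e f g h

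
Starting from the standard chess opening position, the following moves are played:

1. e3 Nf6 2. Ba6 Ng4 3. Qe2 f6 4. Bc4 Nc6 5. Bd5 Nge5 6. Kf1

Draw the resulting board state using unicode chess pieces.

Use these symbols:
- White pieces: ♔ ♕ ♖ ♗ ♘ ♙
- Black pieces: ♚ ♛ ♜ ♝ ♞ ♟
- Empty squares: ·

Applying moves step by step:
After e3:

♜ ♞ ♝ ♛ ♚ ♝ ♞ ♜
♟ ♟ ♟ ♟ ♟ ♟ ♟ ♟
· · · · · · · ·
· · · · · · · ·
· · · · · · · ·
· · · · ♙ · · ·
♙ ♙ ♙ ♙ · ♙ ♙ ♙
♖ ♘ ♗ ♕ ♔ ♗ ♘ ♖


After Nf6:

♜ ♞ ♝ ♛ ♚ ♝ · ♜
♟ ♟ ♟ ♟ ♟ ♟ ♟ ♟
· · · · · ♞ · ·
· · · · · · · ·
· · · · · · · ·
· · · · ♙ · · ·
♙ ♙ ♙ ♙ · ♙ ♙ ♙
♖ ♘ ♗ ♕ ♔ ♗ ♘ ♖


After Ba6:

♜ ♞ ♝ ♛ ♚ ♝ · ♜
♟ ♟ ♟ ♟ ♟ ♟ ♟ ♟
♗ · · · · ♞ · ·
· · · · · · · ·
· · · · · · · ·
· · · · ♙ · · ·
♙ ♙ ♙ ♙ · ♙ ♙ ♙
♖ ♘ ♗ ♕ ♔ · ♘ ♖


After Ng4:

♜ ♞ ♝ ♛ ♚ ♝ · ♜
♟ ♟ ♟ ♟ ♟ ♟ ♟ ♟
♗ · · · · · · ·
· · · · · · · ·
· · · · · · ♞ ·
· · · · ♙ · · ·
♙ ♙ ♙ ♙ · ♙ ♙ ♙
♖ ♘ ♗ ♕ ♔ · ♘ ♖


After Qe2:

♜ ♞ ♝ ♛ ♚ ♝ · ♜
♟ ♟ ♟ ♟ ♟ ♟ ♟ ♟
♗ · · · · · · ·
· · · · · · · ·
· · · · · · ♞ ·
· · · · ♙ · · ·
♙ ♙ ♙ ♙ ♕ ♙ ♙ ♙
♖ ♘ ♗ · ♔ · ♘ ♖


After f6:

♜ ♞ ♝ ♛ ♚ ♝ · ♜
♟ ♟ ♟ ♟ ♟ · ♟ ♟
♗ · · · · ♟ · ·
· · · · · · · ·
· · · · · · ♞ ·
· · · · ♙ · · ·
♙ ♙ ♙ ♙ ♕ ♙ ♙ ♙
♖ ♘ ♗ · ♔ · ♘ ♖


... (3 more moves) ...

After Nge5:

♜ · ♝ ♛ ♚ ♝ · ♜
♟ ♟ ♟ ♟ ♟ · ♟ ♟
· · ♞ · · ♟ · ·
· · · ♗ ♞ · · ·
· · · · · · · ·
· · · · ♙ · · ·
♙ ♙ ♙ ♙ ♕ ♙ ♙ ♙
♖ ♘ ♗ · ♔ · ♘ ♖


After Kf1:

♜ · ♝ ♛ ♚ ♝ · ♜
♟ ♟ ♟ ♟ ♟ · ♟ ♟
· · ♞ · · ♟ · ·
· · · ♗ ♞ · · ·
· · · · · · · ·
· · · · ♙ · · ·
♙ ♙ ♙ ♙ ♕ ♙ ♙ ♙
♖ ♘ ♗ · · ♔ ♘ ♖



  a b c d e f g h
  ─────────────────
8│♜ · ♝ ♛ ♚ ♝ · ♜│8
7│♟ ♟ ♟ ♟ ♟ · ♟ ♟│7
6│· · ♞ · · ♟ · ·│6
5│· · · ♗ ♞ · · ·│5
4│· · · · · · · ·│4
3│· · · · ♙ · · ·│3
2│♙ ♙ ♙ ♙ ♕ ♙ ♙ ♙│2
1│♖ ♘ ♗ · · ♔ ♘ ♖│1
  ─────────────────
  a b c d e f g h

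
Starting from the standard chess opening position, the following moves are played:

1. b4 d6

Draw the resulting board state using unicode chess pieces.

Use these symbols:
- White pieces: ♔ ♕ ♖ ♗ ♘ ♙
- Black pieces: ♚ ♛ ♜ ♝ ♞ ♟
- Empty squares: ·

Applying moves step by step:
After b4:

♜ ♞ ♝ ♛ ♚ ♝ ♞ ♜
♟ ♟ ♟ ♟ ♟ ♟ ♟ ♟
· · · · · · · ·
· · · · · · · ·
· ♙ · · · · · ·
· · · · · · · ·
♙ · ♙ ♙ ♙ ♙ ♙ ♙
♖ ♘ ♗ ♕ ♔ ♗ ♘ ♖


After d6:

♜ ♞ ♝ ♛ ♚ ♝ ♞ ♜
♟ ♟ ♟ · ♟ ♟ ♟ ♟
· · · ♟ · · · ·
· · · · · · · ·
· ♙ · · · · · ·
· · · · · · · ·
♙ · ♙ ♙ ♙ ♙ ♙ ♙
♖ ♘ ♗ ♕ ♔ ♗ ♘ ♖



  a b c d e f g h
  ─────────────────
8│♜ ♞ ♝ ♛ ♚ ♝ ♞ ♜│8
7│♟ ♟ ♟ · ♟ ♟ ♟ ♟│7
6│· · · ♟ · · · ·│6
5│· · · · · · · ·│5
4│· ♙ · · · · · ·│4
3│· · · · · · · ·│3
2│♙ · ♙ ♙ ♙ ♙ ♙ ♙│2
1│♖ ♘ ♗ ♕ ♔ ♗ ♘ ♖│1
  ─────────────────
  a b c d e f g h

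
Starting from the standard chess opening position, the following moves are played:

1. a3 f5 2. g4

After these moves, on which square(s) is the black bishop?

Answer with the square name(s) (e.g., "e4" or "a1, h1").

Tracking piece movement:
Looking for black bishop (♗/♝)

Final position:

  a b c d e f g h
  ─────────────────
8│♜ ♞ ♝ ♛ ♚ ♝ ♞ ♜│8
7│♟ ♟ ♟ ♟ ♟ · ♟ ♟│7
6│· · · · · · · ·│6
5│· · · · · ♟ · ·│5
4│· · · · · · ♙ ·│4
3│♙ · · · · · · ·│3
2│· ♙ ♙ ♙ ♙ ♙ · ♙│2
1│♖ ♘ ♗ ♕ ♔ ♗ ♘ ♖│1
  ─────────────────
  a b c d e f g h


c8, f8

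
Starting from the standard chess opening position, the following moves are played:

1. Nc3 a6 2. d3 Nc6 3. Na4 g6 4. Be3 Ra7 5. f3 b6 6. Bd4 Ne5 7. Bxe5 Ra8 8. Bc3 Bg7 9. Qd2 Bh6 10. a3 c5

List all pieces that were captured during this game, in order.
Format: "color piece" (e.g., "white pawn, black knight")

Tracking captures:
  Bxe5: captured black knight

black knight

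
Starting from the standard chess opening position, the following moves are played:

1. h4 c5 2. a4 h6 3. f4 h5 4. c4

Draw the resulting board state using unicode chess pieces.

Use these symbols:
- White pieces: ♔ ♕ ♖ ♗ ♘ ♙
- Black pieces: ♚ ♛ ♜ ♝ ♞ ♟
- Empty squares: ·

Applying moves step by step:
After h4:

♜ ♞ ♝ ♛ ♚ ♝ ♞ ♜
♟ ♟ ♟ ♟ ♟ ♟ ♟ ♟
· · · · · · · ·
· · · · · · · ·
· · · · · · · ♙
· · · · · · · ·
♙ ♙ ♙ ♙ ♙ ♙ ♙ ·
♖ ♘ ♗ ♕ ♔ ♗ ♘ ♖


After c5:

♜ ♞ ♝ ♛ ♚ ♝ ♞ ♜
♟ ♟ · ♟ ♟ ♟ ♟ ♟
· · · · · · · ·
· · ♟ · · · · ·
· · · · · · · ♙
· · · · · · · ·
♙ ♙ ♙ ♙ ♙ ♙ ♙ ·
♖ ♘ ♗ ♕ ♔ ♗ ♘ ♖


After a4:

♜ ♞ ♝ ♛ ♚ ♝ ♞ ♜
♟ ♟ · ♟ ♟ ♟ ♟ ♟
· · · · · · · ·
· · ♟ · · · · ·
♙ · · · · · · ♙
· · · · · · · ·
· ♙ ♙ ♙ ♙ ♙ ♙ ·
♖ ♘ ♗ ♕ ♔ ♗ ♘ ♖


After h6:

♜ ♞ ♝ ♛ ♚ ♝ ♞ ♜
♟ ♟ · ♟ ♟ ♟ ♟ ·
· · · · · · · ♟
· · ♟ · · · · ·
♙ · · · · · · ♙
· · · · · · · ·
· ♙ ♙ ♙ ♙ ♙ ♙ ·
♖ ♘ ♗ ♕ ♔ ♗ ♘ ♖


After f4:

♜ ♞ ♝ ♛ ♚ ♝ ♞ ♜
♟ ♟ · ♟ ♟ ♟ ♟ ·
· · · · · · · ♟
· · ♟ · · · · ·
♙ · · · · ♙ · ♙
· · · · · · · ·
· ♙ ♙ ♙ ♙ · ♙ ·
♖ ♘ ♗ ♕ ♔ ♗ ♘ ♖


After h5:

♜ ♞ ♝ ♛ ♚ ♝ ♞ ♜
♟ ♟ · ♟ ♟ ♟ ♟ ·
· · · · · · · ·
· · ♟ · · · · ♟
♙ · · · · ♙ · ♙
· · · · · · · ·
· ♙ ♙ ♙ ♙ · ♙ ·
♖ ♘ ♗ ♕ ♔ ♗ ♘ ♖


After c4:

♜ ♞ ♝ ♛ ♚ ♝ ♞ ♜
♟ ♟ · ♟ ♟ ♟ ♟ ·
· · · · · · · ·
· · ♟ · · · · ♟
♙ · ♙ · · ♙ · ♙
· · · · · · · ·
· ♙ · ♙ ♙ · ♙ ·
♖ ♘ ♗ ♕ ♔ ♗ ♘ ♖



  a b c d e f g h
  ─────────────────
8│♜ ♞ ♝ ♛ ♚ ♝ ♞ ♜│8
7│♟ ♟ · ♟ ♟ ♟ ♟ ·│7
6│· · · · · · · ·│6
5│· · ♟ · · · · ♟│5
4│♙ · ♙ · · ♙ · ♙│4
3│· · · · · · · ·│3
2│· ♙ · ♙ ♙ · ♙ ·│2
1│♖ ♘ ♗ ♕ ♔ ♗ ♘ ♖│1
  ─────────────────
  a b c d e f g h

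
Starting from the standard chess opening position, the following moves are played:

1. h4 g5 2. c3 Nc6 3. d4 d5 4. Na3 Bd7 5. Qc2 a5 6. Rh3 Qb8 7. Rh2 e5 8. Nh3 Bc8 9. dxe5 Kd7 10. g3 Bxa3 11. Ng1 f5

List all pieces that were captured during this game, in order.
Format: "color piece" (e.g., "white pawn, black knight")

Tracking captures:
  dxe5: captured black pawn
  Bxa3: captured white knight

black pawn, white knight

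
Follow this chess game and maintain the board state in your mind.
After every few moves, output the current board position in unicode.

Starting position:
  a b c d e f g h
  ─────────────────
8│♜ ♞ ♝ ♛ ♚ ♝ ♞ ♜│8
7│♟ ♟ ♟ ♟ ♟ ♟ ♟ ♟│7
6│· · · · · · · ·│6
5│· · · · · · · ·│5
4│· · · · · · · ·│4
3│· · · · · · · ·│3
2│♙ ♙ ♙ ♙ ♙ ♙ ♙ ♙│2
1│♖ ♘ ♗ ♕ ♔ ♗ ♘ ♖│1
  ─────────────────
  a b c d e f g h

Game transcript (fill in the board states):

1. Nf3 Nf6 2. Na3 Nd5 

  a b c d e f g h
  ─────────────────
8│♜ ♞ ♝ ♛ ♚ ♝ · ♜│8
7│♟ ♟ ♟ ♟ ♟ ♟ ♟ ♟│7
6│· · · · · · · ·│6
5│· · · ♞ · · · ·│5
4│· · · · · · · ·│4
3│♘ · · · · ♘ · ·│3
2│♙ ♙ ♙ ♙ ♙ ♙ ♙ ♙│2
1│♖ · ♗ ♕ ♔ ♗ · ♖│1
  ─────────────────
  a b c d e f g h

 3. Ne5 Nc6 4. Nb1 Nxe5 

  a b c d e f g h
  ─────────────────
8│♜ · ♝ ♛ ♚ ♝ · ♜│8
7│♟ ♟ ♟ ♟ ♟ ♟ ♟ ♟│7
6│· · · · · · · ·│6
5│· · · ♞ ♞ · · ·│5
4│· · · · · · · ·│4
3│· · · · · · · ·│3
2│♙ ♙ ♙ ♙ ♙ ♙ ♙ ♙│2
1│♖ ♘ ♗ ♕ ♔ ♗ · ♖│1
  ─────────────────
  a b c d e f g h

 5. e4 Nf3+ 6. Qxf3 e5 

  a b c d e f g h
  ─────────────────
8│♜ · ♝ ♛ ♚ ♝ · ♜│8
7│♟ ♟ ♟ ♟ · ♟ ♟ ♟│7
6│· · · · · · · ·│6
5│· · · ♞ ♟ · · ·│5
4│· · · · ♙ · · ·│4
3│· · · · · ♕ · ·│3
2│♙ ♙ ♙ ♙ · ♙ ♙ ♙│2
1│♖ ♘ ♗ · ♔ ♗ · ♖│1
  ─────────────────
  a b c d e f g h

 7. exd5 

  a b c d e f g h
  ─────────────────
8│♜ · ♝ ♛ ♚ ♝ · ♜│8
7│♟ ♟ ♟ ♟ · ♟ ♟ ♟│7
6│· · · · · · · ·│6
5│· · · ♙ ♟ · · ·│5
4│· · · · · · · ·│4
3│· · · · · ♕ · ·│3
2│♙ ♙ ♙ ♙ · ♙ ♙ ♙│2
1│♖ ♘ ♗ · ♔ ♗ · ♖│1
  ─────────────────
  a b c d e f g h


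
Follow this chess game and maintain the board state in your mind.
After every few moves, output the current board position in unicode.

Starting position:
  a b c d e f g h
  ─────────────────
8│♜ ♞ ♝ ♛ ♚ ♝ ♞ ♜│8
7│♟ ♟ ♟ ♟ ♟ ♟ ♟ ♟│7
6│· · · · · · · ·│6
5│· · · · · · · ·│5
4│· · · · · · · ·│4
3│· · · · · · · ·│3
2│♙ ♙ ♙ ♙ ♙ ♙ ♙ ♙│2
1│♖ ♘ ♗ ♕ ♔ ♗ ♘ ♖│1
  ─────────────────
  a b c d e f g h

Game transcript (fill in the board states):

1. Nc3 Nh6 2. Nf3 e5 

  a b c d e f g h
  ─────────────────
8│♜ ♞ ♝ ♛ ♚ ♝ · ♜│8
7│♟ ♟ ♟ ♟ · ♟ ♟ ♟│7
6│· · · · · · · ♞│6
5│· · · · ♟ · · ·│5
4│· · · · · · · ·│4
3│· · ♘ · · ♘ · ·│3
2│♙ ♙ ♙ ♙ ♙ ♙ ♙ ♙│2
1│♖ · ♗ ♕ ♔ ♗ · ♖│1
  ─────────────────
  a b c d e f g h

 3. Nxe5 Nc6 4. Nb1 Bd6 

  a b c d e f g h
  ─────────────────
8│♜ · ♝ ♛ ♚ · · ♜│8
7│♟ ♟ ♟ ♟ · ♟ ♟ ♟│7
6│· · ♞ ♝ · · · ♞│6
5│· · · · ♘ · · ·│5
4│· · · · · · · ·│4
3│· · · · · · · ·│3
2│♙ ♙ ♙ ♙ ♙ ♙ ♙ ♙│2
1│♖ ♘ ♗ ♕ ♔ ♗ · ♖│1
  ─────────────────
  a b c d e f g h

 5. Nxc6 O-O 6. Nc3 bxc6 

  a b c d e f g h
  ─────────────────
8│♜ · ♝ ♛ · ♜ ♚ ·│8
7│♟ · ♟ ♟ · ♟ ♟ ♟│7
6│· · ♟ ♝ · · · ♞│6
5│· · · · · · · ·│5
4│· · · · · · · ·│4
3│· · ♘ · · · · ·│3
2│♙ ♙ ♙ ♙ ♙ ♙ ♙ ♙│2
1│♖ · ♗ ♕ ♔ ♗ · ♖│1
  ─────────────────
  a b c d e f g h

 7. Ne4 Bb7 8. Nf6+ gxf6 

  a b c d e f g h
  ─────────────────
8│♜ · · ♛ · ♜ ♚ ·│8
7│♟ ♝ ♟ ♟ · ♟ · ♟│7
6│· · ♟ ♝ · ♟ · ♞│6
5│· · · · · · · ·│5
4│· · · · · · · ·│4
3│· · · · · · · ·│3
2│♙ ♙ ♙ ♙ ♙ ♙ ♙ ♙│2
1│♖ · ♗ ♕ ♔ ♗ · ♖│1
  ─────────────────
  a b c d e f g h

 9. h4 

  a b c d e f g h
  ─────────────────
8│♜ · · ♛ · ♜ ♚ ·│8
7│♟ ♝ ♟ ♟ · ♟ · ♟│7
6│· · ♟ ♝ · ♟ · ♞│6
5│· · · · · · · ·│5
4│· · · · · · · ♙│4
3│· · · · · · · ·│3
2│♙ ♙ ♙ ♙ ♙ ♙ ♙ ·│2
1│♖ · ♗ ♕ ♔ ♗ · ♖│1
  ─────────────────
  a b c d e f g h


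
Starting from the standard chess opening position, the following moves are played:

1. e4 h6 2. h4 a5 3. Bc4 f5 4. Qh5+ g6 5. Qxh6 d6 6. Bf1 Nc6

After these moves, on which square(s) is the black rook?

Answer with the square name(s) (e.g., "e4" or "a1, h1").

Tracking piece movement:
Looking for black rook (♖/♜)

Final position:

  a b c d e f g h
  ─────────────────
8│♜ · ♝ ♛ ♚ ♝ ♞ ♜│8
7│· ♟ ♟ · ♟ · · ·│7
6│· · ♞ ♟ · · ♟ ♕│6
5│♟ · · · · ♟ · ·│5
4│· · · · ♙ · · ♙│4
3│· · · · · · · ·│3
2│♙ ♙ ♙ ♙ · ♙ ♙ ·│2
1│♖ ♘ ♗ · ♔ ♗ ♘ ♖│1
  ─────────────────
  a b c d e f g h


a8, h8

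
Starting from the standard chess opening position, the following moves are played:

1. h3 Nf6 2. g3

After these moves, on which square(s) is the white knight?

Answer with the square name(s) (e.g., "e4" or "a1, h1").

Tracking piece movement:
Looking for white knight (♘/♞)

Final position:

  a b c d e f g h
  ─────────────────
8│♜ ♞ ♝ ♛ ♚ ♝ · ♜│8
7│♟ ♟ ♟ ♟ ♟ ♟ ♟ ♟│7
6│· · · · · ♞ · ·│6
5│· · · · · · · ·│5
4│· · · · · · · ·│4
3│· · · · · · ♙ ♙│3
2│♙ ♙ ♙ ♙ ♙ ♙ · ·│2
1│♖ ♘ ♗ ♕ ♔ ♗ ♘ ♖│1
  ─────────────────
  a b c d e f g h


b1, g1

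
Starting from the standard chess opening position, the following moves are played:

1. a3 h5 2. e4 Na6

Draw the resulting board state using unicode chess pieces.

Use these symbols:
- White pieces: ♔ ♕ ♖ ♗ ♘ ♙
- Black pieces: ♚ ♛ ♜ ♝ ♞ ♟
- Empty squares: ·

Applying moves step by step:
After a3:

♜ ♞ ♝ ♛ ♚ ♝ ♞ ♜
♟ ♟ ♟ ♟ ♟ ♟ ♟ ♟
· · · · · · · ·
· · · · · · · ·
· · · · · · · ·
♙ · · · · · · ·
· ♙ ♙ ♙ ♙ ♙ ♙ ♙
♖ ♘ ♗ ♕ ♔ ♗ ♘ ♖


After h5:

♜ ♞ ♝ ♛ ♚ ♝ ♞ ♜
♟ ♟ ♟ ♟ ♟ ♟ ♟ ·
· · · · · · · ·
· · · · · · · ♟
· · · · · · · ·
♙ · · · · · · ·
· ♙ ♙ ♙ ♙ ♙ ♙ ♙
♖ ♘ ♗ ♕ ♔ ♗ ♘ ♖


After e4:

♜ ♞ ♝ ♛ ♚ ♝ ♞ ♜
♟ ♟ ♟ ♟ ♟ ♟ ♟ ·
· · · · · · · ·
· · · · · · · ♟
· · · · ♙ · · ·
♙ · · · · · · ·
· ♙ ♙ ♙ · ♙ ♙ ♙
♖ ♘ ♗ ♕ ♔ ♗ ♘ ♖


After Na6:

♜ · ♝ ♛ ♚ ♝ ♞ ♜
♟ ♟ ♟ ♟ ♟ ♟ ♟ ·
♞ · · · · · · ·
· · · · · · · ♟
· · · · ♙ · · ·
♙ · · · · · · ·
· ♙ ♙ ♙ · ♙ ♙ ♙
♖ ♘ ♗ ♕ ♔ ♗ ♘ ♖



  a b c d e f g h
  ─────────────────
8│♜ · ♝ ♛ ♚ ♝ ♞ ♜│8
7│♟ ♟ ♟ ♟ ♟ ♟ ♟ ·│7
6│♞ · · · · · · ·│6
5│· · · · · · · ♟│5
4│· · · · ♙ · · ·│4
3│♙ · · · · · · ·│3
2│· ♙ ♙ ♙ · ♙ ♙ ♙│2
1│♖ ♘ ♗ ♕ ♔ ♗ ♘ ♖│1
  ─────────────────
  a b c d e f g h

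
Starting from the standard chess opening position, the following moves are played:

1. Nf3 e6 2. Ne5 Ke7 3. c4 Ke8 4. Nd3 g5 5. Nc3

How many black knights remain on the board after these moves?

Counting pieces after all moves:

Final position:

  a b c d e f g h
  ─────────────────
8│♜ ♞ ♝ ♛ ♚ ♝ ♞ ♜│8
7│♟ ♟ ♟ ♟ · ♟ · ♟│7
6│· · · · ♟ · · ·│6
5│· · · · · · ♟ ·│5
4│· · ♙ · · · · ·│4
3│· · ♘ ♘ · · · ·│3
2│♙ ♙ · ♙ ♙ ♙ ♙ ♙│2
1│♖ · ♗ ♕ ♔ ♗ · ♖│1
  ─────────────────
  a b c d e f g h


2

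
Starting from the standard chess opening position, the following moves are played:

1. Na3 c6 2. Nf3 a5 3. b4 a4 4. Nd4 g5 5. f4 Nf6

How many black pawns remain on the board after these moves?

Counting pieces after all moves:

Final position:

  a b c d e f g h
  ─────────────────
8│♜ ♞ ♝ ♛ ♚ ♝ · ♜│8
7│· ♟ · ♟ ♟ ♟ · ♟│7
6│· · ♟ · · ♞ · ·│6
5│· · · · · · ♟ ·│5
4│♟ ♙ · ♘ · ♙ · ·│4
3│♘ · · · · · · ·│3
2│♙ · ♙ ♙ ♙ · ♙ ♙│2
1│♖ · ♗ ♕ ♔ ♗ · ♖│1
  ─────────────────
  a b c d e f g h


8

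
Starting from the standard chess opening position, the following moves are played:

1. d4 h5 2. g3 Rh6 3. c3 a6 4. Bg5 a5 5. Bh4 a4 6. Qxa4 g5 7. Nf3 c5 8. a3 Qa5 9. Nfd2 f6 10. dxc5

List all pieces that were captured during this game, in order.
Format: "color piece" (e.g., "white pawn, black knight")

Tracking captures:
  Qxa4: captured black pawn
  dxc5: captured black pawn

black pawn, black pawn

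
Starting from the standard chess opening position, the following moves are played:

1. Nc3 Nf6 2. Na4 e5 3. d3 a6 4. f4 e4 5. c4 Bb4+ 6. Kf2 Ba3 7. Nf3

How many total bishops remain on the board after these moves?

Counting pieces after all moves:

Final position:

  a b c d e f g h
  ─────────────────
8│♜ ♞ ♝ ♛ ♚ · · ♜│8
7│· ♟ ♟ ♟ · ♟ ♟ ♟│7
6│♟ · · · · ♞ · ·│6
5│· · · · · · · ·│5
4│♘ · ♙ · ♟ ♙ · ·│4
3│♝ · · ♙ · ♘ · ·│3
2│♙ ♙ · · ♙ ♔ ♙ ♙│2
1│♖ · ♗ ♕ · ♗ · ♖│1
  ─────────────────
  a b c d e f g h


4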